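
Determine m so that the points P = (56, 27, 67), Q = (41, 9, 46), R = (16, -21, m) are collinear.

Collinearity requires PQ × PR = 0; each component is linear in m.
The x-component gives (-18)m + (198) = 0, so m = 11.
The remaining components then also vanish.

11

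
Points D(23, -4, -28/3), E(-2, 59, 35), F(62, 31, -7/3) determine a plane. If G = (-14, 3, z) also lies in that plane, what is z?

7

Coplanarity requires DE · (DF × DG) = 0.
DE = (-25, 63, 133/3), DF = (39, 35, 7); the triple product is linear in z with coefficient -3332 and constant term 23324.
Setting it to zero: z = 7.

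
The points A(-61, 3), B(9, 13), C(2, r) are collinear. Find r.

12

Collinearity: (C − A) must be parallel to (B − A) = (70, 10).
Cross-multiplying the components: (r − 3)·(70) = (63)·(10).
Solving gives r = 12.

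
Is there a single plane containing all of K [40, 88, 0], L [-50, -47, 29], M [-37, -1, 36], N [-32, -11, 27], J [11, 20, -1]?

The plane through K, L, M has normal n = KL × KM = (-2279, 1007, -2385) and equation n·P = -2544.
Checking the remaining points: n·N = -2544, n·J = -2544.
All equal -2544, so all 5 points lie in one plane.

Yes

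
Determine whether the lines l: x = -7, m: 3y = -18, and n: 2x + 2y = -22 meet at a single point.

Lines aᵢx + bᵢy = cᵢ with pairwise distinct directions are concurrent exactly when det[aᵢ bᵢ cᵢ] = 0.
Here the determinant is 12.
Nonzero, so no common point exists.

No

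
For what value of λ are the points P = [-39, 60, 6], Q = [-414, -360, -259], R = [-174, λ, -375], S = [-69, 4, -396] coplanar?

Coplanarity ⇔ det[PQ; PR; PS] = 0.
Expanding, this is linear in λ: (142800)λ + (15422400) = 0.
So λ = -108.

-108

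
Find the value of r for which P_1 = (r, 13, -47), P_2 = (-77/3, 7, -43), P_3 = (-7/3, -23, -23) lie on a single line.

-91/3

Collinearity requires P_1P_2 × P_1P_3 = 0; each component is linear in r.
The y-component gives (20)r + (1820/3) = 0, so r = -91/3.
The remaining components then also vanish.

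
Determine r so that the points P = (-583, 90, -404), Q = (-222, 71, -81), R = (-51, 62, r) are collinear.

72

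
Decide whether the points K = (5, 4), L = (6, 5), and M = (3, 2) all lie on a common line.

KL = (1, 1), KM = (-2, -2).
Checking proportionality: KM = -2·KL, so the vectors are parallel and the points are collinear.

Yes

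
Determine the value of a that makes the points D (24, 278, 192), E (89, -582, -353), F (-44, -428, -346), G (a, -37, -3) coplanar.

Coplanarity ⇔ det[DE; DF; DG] = 0.
Expanding, this is linear in a: (77910)a + (-4207140) = 0.
So a = 54.

54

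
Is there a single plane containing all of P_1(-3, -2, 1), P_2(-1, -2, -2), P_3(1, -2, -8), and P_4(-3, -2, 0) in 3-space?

Yes

With P_1 as base: P_1P_2 = (2, 0, -3), P_1P_3 = (4, 0, -9), P_1P_4 = (0, 0, -1).
P_1P_3 × P_1P_4 = (0, 4, 0).
P_1P_2 · (P_1P_3 × P_1P_4) = 0.
The scalar triple product vanishes, so the four points are coplanar.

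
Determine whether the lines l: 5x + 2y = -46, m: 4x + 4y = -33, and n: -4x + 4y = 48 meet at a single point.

No

Lines aᵢx + bᵢy = cᵢ with pairwise distinct directions are concurrent exactly when det[aᵢ bᵢ cᵢ] = 0.
Here the determinant is 28.
Nonzero, so no common point exists.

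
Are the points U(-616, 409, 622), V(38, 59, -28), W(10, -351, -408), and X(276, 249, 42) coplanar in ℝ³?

With U as base: UV = (654, -350, -650), UW = (626, -760, -1030), UX = (892, -160, -580).
UW × UX = (276000, -555680, 577760).
UV · (UW × UX) = -552000.
Since -552000 ≠ 0, the four points are not coplanar.

No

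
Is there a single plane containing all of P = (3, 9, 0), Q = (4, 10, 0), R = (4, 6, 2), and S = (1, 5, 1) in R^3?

Yes

With P as base: PQ = (1, 1, 0), PR = (1, -3, 2), PS = (-2, -4, 1).
PR × PS = (5, -5, -10).
PQ · (PR × PS) = 0.
The scalar triple product vanishes, so the four points are coplanar.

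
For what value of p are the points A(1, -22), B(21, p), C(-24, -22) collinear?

-22

Collinearity: (B − A) must be parallel to (C − A) = (-25, 0).
Cross-multiplying the components: (p − (-22))·(-25) = (20)·(0).
Solving gives p = -22.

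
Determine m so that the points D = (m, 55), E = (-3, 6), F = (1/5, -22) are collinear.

-43/5

The three points are collinear iff det[DE; DF] = 0.
This determinant is linear in m: (28)m + (1204/5) = 0, so m = -43/5.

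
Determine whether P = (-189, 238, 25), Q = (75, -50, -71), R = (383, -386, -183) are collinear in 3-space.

Yes

PQ = (264, -288, -96), PR = (572, -624, -208).
PQ × PR = (0, 0, 0).
The cross product vanishes, so the three points are collinear.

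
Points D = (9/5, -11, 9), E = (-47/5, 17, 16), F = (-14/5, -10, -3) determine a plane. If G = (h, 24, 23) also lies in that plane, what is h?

-52/5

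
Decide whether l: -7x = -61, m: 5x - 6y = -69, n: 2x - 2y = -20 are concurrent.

No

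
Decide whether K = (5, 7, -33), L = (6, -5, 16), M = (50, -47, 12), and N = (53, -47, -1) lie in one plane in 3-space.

A normal to the plane through K, L, M is n = KL × KM = (2106, 2160, 486).
The plane has equation n·P = 9612. For N: n·N = 9612.
Equal, so N lies in the plane and all four are coplanar.

Yes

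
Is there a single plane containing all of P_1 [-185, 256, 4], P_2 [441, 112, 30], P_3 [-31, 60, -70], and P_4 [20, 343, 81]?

No

A normal to the plane through P_1, P_2, P_3 is n = P_1P_2 × P_1P_3 = (15752, 50328, -100520).
The plane has equation n·P = 9567768. For P_4: n·P_4 = 9435424.
9435424 ≠ 9567768, so P_4 is off the plane.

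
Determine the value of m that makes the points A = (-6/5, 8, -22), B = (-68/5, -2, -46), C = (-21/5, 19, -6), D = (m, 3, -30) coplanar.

-1

The points are coplanar iff AB · (AC × AD) = 0.
Expanding, this is linear in m: (104)m + (104) = 0.
So m = -1.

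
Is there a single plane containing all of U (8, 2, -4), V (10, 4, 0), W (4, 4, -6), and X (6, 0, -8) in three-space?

With U as base: UV = (2, 2, 4), UW = (-4, 2, -2), UX = (-2, -2, -4).
UW × UX = (-12, -12, 12).
UV · (UW × UX) = 0.
The scalar triple product vanishes, so the four points are coplanar.

Yes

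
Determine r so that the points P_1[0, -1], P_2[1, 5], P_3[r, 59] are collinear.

10

Collinearity: (P_3 − P_1) must be parallel to (P_2 − P_1) = (1, 6).
Cross-multiplying the components: (r − 0)·(6) = (60)·(1).
Solving gives r = 10.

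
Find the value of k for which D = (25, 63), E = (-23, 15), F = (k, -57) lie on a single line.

-95

Collinearity: (F − D) must be parallel to (E − D) = (-48, -48).
Cross-multiplying the components: (k − 25)·(-48) = (-120)·(-48).
Solving gives k = -95.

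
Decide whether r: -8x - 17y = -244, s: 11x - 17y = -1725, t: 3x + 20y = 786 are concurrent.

No

Intersecting r and s: solving the 2×2 system gives (x, y) = (-1481/19, 16484/323).
Substitute into t: (3)(-1481/19) + (20)(16484/323) = 254149/323.
But t requires 786 ≠ 254149/323, so the three lines have no common point.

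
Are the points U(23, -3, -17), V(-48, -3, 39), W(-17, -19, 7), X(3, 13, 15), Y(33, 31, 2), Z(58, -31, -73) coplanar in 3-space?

No

The plane through U, V, W has normal n = UV × UW = (896, -536, 1136) and equation n·P = 2904.
Checking the remaining points: n·X = 12760, n·Y = 15224, n·Z = -14344.
Since n·X = 12760 ≠ 2904, X is off the plane and the points are not all coplanar.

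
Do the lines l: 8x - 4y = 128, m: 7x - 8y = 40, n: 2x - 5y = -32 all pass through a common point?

Yes

Intersecting l and m: solving the 2×2 system gives (x, y) = (24, 16).
Substitute into n: (2)(24) + (-5)(16) = -32.
This equals -32, so (24, 16) lies on all three lines and they are concurrent.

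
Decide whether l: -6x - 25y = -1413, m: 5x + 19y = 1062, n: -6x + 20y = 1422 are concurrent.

The three lines meet at one point iff the augmented coefficient matrix [aᵢ bᵢ cᵢ] has rank < 3, i.e. its determinant vanishes.
Here the determinant is 0.
It vanishes, so the lines are concurrent at (-27, 63).

Yes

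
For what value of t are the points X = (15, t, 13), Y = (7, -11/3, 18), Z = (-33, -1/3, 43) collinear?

Direction YZ = (-40, 10/3, 25). From the x-coordinate of X, the parameter along the line is τ = (15 − 7)/(-40) = -1/5.
Then t = (-11/3) + (-1/5)·(10/3) = -13/3.

-13/3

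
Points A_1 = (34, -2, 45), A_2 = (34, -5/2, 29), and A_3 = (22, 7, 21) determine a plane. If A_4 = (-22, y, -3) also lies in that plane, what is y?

42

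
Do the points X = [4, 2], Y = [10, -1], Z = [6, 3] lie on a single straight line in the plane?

No

XY = (6, -3), XZ = (2, 1).
Twice the signed area of △XYZ is (6)(1) − (-3)(2) = 12.
The area is nonzero, so the three points are not collinear.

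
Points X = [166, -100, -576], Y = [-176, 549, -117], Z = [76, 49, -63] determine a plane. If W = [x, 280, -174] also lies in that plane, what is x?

-38

The plane through X, Y, Z has equation 264546x + 134136y + 7452z = 26208684.
Substituting W: (264546)x + (36261432) = 26208684, so x = -38.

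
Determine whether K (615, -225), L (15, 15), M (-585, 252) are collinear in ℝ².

KL = (-600, 240), KM = (-1200, 477).
det[KL; KM] = (-600)(477) − (240)(-1200) = 1800.
The determinant is nonzero, so they are not collinear.

No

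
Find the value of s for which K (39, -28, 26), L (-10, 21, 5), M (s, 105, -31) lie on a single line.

Collinearity requires KL × KM = 0; each component is linear in s.
The y-component gives (-21)s + (-1974) = 0, so s = -94.
The remaining components then also vanish.

-94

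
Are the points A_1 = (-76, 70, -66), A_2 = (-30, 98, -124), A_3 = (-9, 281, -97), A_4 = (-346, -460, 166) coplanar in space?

No

With A_1 as base: A_1A_2 = (46, 28, -58), A_1A_3 = (67, 211, -31), A_1A_4 = (-270, -530, 232).
A_1A_3 × A_1A_4 = (32522, -7174, 21460).
A_1A_2 · (A_1A_3 × A_1A_4) = 50460.
Since 50460 ≠ 0, the four points are not coplanar.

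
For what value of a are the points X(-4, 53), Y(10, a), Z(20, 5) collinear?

25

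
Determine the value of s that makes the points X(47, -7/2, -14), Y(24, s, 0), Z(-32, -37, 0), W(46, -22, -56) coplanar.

Normal to plane XZW: n = (1666, -3332, 1428); plane equation n·P = 69972.
Requiring n·Y = 69972: (-3332)s + (39984) = 69972.
So s = -9.

-9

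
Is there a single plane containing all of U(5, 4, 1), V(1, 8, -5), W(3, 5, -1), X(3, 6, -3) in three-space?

No

With U as base: UV = (-4, 4, -6), UW = (-2, 1, -2), UX = (-2, 2, -4).
UW × UX = (0, -4, -2).
UV · (UW × UX) = -4.
Since -4 ≠ 0, the four points are not coplanar.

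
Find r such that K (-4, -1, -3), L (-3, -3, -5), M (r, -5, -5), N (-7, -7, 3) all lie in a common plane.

-3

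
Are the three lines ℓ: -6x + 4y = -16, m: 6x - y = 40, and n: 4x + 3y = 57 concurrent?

No

Intersecting ℓ and m: solving the 2×2 system gives (x, y) = (8, 8).
Substitute into n: (4)(8) + (3)(8) = 56.
But n requires 57 ≠ 56, so the three lines have no common point.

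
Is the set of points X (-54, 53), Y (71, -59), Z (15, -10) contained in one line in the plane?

No

XY = (125, -112), XZ = (69, -63).
det[XY; XZ] = (125)(-63) − (-112)(69) = -147.
The determinant is nonzero, so they are not collinear.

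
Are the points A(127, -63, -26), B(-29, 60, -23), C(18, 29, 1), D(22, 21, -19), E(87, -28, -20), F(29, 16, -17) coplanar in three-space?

The plane through A, B, C has normal n = AB × AC = (3045, 3885, -945) and equation n·P = 166530.
Checking the remaining points: n·D = 166530, n·E = 175035, n·F = 166530.
Since n·E = 175035 ≠ 166530, E is off the plane and the points are not all coplanar.

No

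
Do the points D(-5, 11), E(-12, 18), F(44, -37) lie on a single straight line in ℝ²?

DE = (-7, 7), DF = (49, -48).
If collinear, DF would be a scalar multiple of DE. But (-7)·(-48) ≠ (7)·(49) (difference -7), so they are not parallel; the points are not collinear.

No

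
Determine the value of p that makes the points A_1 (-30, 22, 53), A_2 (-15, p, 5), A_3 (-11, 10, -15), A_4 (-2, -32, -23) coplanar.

Coplanarity ⇔ det[A_1A_2; A_1A_3; A_1A_4] = 0.
Expanding, this is linear in p: (-460)p + (1840) = 0.
So p = 4.

4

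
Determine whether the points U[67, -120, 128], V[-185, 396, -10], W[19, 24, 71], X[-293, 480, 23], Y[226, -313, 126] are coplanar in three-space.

Yes

The plane through U, V, W has normal n = UV × UW = (-9540, -7740, -11520) and equation n·P = -1184940.
Checking the remaining points: n·X = -1184940, n·Y = -1184940.
All equal -1184940, so all 5 points lie in one plane.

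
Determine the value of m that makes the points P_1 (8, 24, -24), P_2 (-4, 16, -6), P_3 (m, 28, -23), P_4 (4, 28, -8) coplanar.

10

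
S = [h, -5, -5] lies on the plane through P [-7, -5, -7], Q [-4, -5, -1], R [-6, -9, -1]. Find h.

Coplanarity requires PQ · (PR × PS) = 0.
PQ = (3, 0, 6), PR = (1, -4, 6); the triple product is linear in h with coefficient 24 and constant term 144.
Setting it to zero: h = -6.

-6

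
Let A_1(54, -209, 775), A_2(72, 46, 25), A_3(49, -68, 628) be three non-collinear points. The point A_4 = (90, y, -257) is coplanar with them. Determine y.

22

The plane through A_1, A_2, A_3 has equation 68265x + 6396y + 3813z = 5304621.
Substituting A_4: (6396)y + (5163909) = 5304621, so y = 22.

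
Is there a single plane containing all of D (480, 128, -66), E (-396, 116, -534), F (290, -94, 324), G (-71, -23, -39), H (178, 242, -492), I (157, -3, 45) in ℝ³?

Yes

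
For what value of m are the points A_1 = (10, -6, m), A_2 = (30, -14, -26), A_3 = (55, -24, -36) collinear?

Collinearity requires A_1A_2 × A_1A_3 = 0; each component is linear in m.
The x-component gives (-10)m + (-180) = 0, so m = -18.
The remaining components then also vanish.

-18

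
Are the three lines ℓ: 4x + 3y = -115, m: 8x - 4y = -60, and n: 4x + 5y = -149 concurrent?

Yes

Intersecting ℓ and m: solving the 2×2 system gives (x, y) = (-16, -17).
Substitute into n: (4)(-16) + (5)(-17) = -149.
This equals -149, so (-16, -17) lies on all three lines and they are concurrent.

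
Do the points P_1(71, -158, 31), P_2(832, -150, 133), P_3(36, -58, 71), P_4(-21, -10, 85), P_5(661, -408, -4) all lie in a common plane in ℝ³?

Yes

The plane through P_1, P_2, P_3 has normal n = P_1P_2 × P_1P_3 = (-9880, -34010, 76380) and equation n·P = 7039880.
Checking the remaining points: n·P_4 = 7039880, n·P_5 = 7039880.
All equal 7039880, so all 5 points lie in one plane.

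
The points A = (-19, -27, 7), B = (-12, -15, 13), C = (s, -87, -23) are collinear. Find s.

Direction AB = (7, 12, 6). From the y-coordinate of C, the parameter along the line is τ = (-87 − (-27))/12 = -5.
Then s = (-19) + (-5)·(7) = -54.

-54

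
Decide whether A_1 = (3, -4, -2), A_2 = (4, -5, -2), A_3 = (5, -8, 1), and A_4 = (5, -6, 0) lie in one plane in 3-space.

No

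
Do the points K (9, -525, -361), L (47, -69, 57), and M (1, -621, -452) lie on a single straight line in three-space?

No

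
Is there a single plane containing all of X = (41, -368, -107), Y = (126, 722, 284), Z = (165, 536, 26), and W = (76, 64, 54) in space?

No

The four points are coplanar iff the 3×3 determinant with rows XY, XZ, XW is zero.
Rows: (85, 1090, 391), (124, 904, 133), (35, 432, 161).
Expanding along the first row: (85)(88088) − (1090)(15309) + (391)(21928) = -625482.
Nonzero ⇒ not coplanar.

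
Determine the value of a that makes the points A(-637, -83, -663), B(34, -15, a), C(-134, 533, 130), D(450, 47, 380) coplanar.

-26

Normal to plane ACD: n = (539398, 337362, -604202); plane equation n·P = 28988354.
Requiring n·B = 28988354: (-604202)a + (13279102) = 28988354.
So a = -26.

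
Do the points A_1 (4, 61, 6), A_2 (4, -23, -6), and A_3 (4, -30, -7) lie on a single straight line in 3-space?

A_1A_2 = (0, -84, -12), A_1A_3 = (0, -91, -13).
A_1A_2 × A_1A_3 = (0, 0, 0).
The cross product vanishes, so the three points are collinear.

Yes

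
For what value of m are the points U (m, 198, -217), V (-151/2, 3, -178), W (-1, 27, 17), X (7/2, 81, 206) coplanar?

-1061/2

Coplanarity ⇔ det[UV; UW; UX] = 0.
Expanding, this is linear in m: (5994)m + (3179817) = 0.
So m = -1061/2.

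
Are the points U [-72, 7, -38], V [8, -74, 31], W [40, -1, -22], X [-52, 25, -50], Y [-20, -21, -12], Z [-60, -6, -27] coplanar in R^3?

Yes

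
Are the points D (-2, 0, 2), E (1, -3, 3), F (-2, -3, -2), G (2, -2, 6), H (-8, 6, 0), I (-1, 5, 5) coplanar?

The plane through D, E, F has normal n = DE × DF = (15, 12, -9) and equation n·P = -48.
Checking the remaining points: n·G = -48, n·H = -48, n·I = 0.
Since n·I = 0 ≠ -48, I is off the plane and the points are not all coplanar.

No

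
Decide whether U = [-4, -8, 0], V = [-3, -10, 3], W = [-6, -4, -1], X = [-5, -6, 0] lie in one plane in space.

The four points are coplanar iff the 3×3 determinant with rows UV, UW, UX is zero.
Rows: (1, -2, 3), (-2, 4, -1), (-1, 2, 0).
Expanding along the first row: (1)(2) − (-2)(-1) + (3)(0) = 0.
Zero determinant ⇒ coplanar.

Yes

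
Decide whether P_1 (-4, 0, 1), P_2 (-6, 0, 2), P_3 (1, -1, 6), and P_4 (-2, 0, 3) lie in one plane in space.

With P_1 as base: P_1P_2 = (-2, 0, 1), P_1P_3 = (5, -1, 5), P_1P_4 = (2, 0, 2).
P_1P_3 × P_1P_4 = (-2, 0, 2).
P_1P_2 · (P_1P_3 × P_1P_4) = 6.
Since 6 ≠ 0, the four points are not coplanar.

No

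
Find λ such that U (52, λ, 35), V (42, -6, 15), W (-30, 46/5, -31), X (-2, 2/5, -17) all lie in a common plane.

The points are coplanar iff UV · (UW × UX) = 0.
Expanding, this is linear in λ: (280)λ + (-560) = 0.
So λ = 2.

2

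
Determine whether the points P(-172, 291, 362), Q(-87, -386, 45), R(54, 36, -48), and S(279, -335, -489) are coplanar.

A normal to the plane through P, Q, R is n = PQ × PR = (196735, -36792, 131327).
The plane has equation n·X = 2995482. For S: n·S = 2995482.
Equal, so S lies in the plane and all four are coplanar.

Yes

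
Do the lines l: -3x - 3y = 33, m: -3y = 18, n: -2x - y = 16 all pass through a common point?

Yes

Intersecting l and m: solving the 2×2 system gives (x, y) = (-5, -6).
Substitute into n: (-2)(-5) + (-1)(-6) = 16.
This equals 16, so (-5, -6) lies on all three lines and they are concurrent.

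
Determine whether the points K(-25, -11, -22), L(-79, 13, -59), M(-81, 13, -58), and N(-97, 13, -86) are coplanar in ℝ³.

With K as base: KL = (-54, 24, -37), KM = (-56, 24, -36), KN = (-72, 24, -64).
KM × KN = (-672, -992, 384).
KL · (KM × KN) = -1728.
Since -1728 ≠ 0, the four points are not coplanar.

No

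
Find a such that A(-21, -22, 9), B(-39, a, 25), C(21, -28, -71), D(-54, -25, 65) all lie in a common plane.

The points are coplanar iff AB · (AC × AD) = 0.
Expanding, this is linear in a: (288)a + (11520) = 0.
So a = -40.

-40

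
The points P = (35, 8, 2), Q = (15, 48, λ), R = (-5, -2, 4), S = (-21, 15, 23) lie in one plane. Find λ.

The points are coplanar iff PQ · (PR × PS) = 0.
Expanding, this is linear in λ: (-840)λ + (35280) = 0.
So λ = 42.

42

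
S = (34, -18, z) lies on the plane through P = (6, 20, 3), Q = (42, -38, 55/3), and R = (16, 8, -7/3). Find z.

-5/3

The plane through P, Q, R has equation (1480/3)x + (1036/3)y + 148z = 30932/3.
Substituting S: (148)z + (31672/3) = 30932/3, so z = -5/3.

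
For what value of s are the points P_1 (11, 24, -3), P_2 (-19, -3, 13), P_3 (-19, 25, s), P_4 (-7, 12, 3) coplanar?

Normal to plane P_1P_2P_4: n = (30, -108, -126); plane equation n·P = -1884.
Requiring n·P_3 = -1884: (-126)s + (-3270) = -1884.
So s = -11.

-11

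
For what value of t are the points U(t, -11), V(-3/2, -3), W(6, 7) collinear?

Collinearity: (U − V) must be parallel to (W − V) = (15/2, 10).
Cross-multiplying the components: (t − (-3/2))·(10) = (-8)·(15/2).
Solving gives t = -15/2.

-15/2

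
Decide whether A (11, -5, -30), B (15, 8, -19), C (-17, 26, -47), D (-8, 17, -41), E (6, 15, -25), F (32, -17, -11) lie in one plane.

No

The plane through A, B, C has normal n = AB × AC = (-562, -240, 488) and equation n·P = -19622.
Checking the remaining points: n·D = -19592, n·E = -19172, n·F = -19272.
Since n·D = -19592 ≠ -19622, D is off the plane and the points are not all coplanar.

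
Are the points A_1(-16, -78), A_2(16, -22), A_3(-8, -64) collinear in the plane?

Yes

A_1A_2 = (32, 56), A_1A_3 = (8, 14).
Checking proportionality: A_1A_3 = 1/4·A_1A_2, so the vectors are parallel and the points are collinear.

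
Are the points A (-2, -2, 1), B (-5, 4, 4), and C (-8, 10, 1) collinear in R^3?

No

AB = (-3, 6, 3), AC = (-6, 12, 0).
AB × AC = (-36, -18, 0).
The cross product is nonzero, so the points do not lie on one line.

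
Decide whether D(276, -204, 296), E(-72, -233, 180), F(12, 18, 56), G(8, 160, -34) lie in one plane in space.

Yes

A normal to the plane through D, E, F is n = DE × DF = (32712, -52896, -84912).
The plane has equation n·P = -5314656. For G: n·G = -5314656.
Equal, so G lies in the plane and all four are coplanar.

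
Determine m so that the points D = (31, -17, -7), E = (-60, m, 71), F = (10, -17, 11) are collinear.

-17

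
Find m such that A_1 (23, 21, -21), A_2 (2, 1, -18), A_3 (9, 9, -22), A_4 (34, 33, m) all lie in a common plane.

Normal to plane A_1A_2A_3: n = (56, -63, -28); plane equation n·P = 553.
Requiring n·A_4 = 553: (-28)m + (-175) = 553.
So m = -26.

-26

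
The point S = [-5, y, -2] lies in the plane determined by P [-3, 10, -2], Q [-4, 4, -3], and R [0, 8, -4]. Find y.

6

The plane through P, Q, R has equation 10x − 5y + 20z = -120.
Substituting S: (-5)y + (-90) = -120, so y = 6.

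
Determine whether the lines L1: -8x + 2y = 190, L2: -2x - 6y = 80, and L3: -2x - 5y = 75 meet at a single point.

Yes

The three lines meet at one point iff the augmented coefficient matrix [aᵢ bᵢ cᵢ] has rank < 3, i.e. its determinant vanishes.
Here the determinant is 0.
It vanishes, so the lines are concurrent at (-25, -5).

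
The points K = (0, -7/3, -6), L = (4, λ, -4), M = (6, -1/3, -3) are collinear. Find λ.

-1

Direction KM = (6, 2, 3). From the x-coordinate of L, the parameter along the line is τ = (4 − 0)/6 = 2/3.
Then λ = (-7/3) + 2/3·(2) = -1.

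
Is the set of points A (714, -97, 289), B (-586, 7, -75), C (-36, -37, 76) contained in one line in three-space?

No

AB = (-1300, 104, -364), AC = (-750, 60, -213).
Comparing components 2 and 3: (104)(-213) − (-364)(60) = -312 ≠ 0, so AB and AC are not parallel and the points are not collinear.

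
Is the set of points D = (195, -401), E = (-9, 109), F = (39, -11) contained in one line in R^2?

DE = (-204, 510), DF = (-156, 390).
Checking proportionality: DF = 13/17·DE, so the vectors are parallel and the points are collinear.

Yes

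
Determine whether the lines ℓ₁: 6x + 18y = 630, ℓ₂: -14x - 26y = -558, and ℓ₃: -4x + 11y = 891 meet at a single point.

Intersecting ℓ₁ and ℓ₂: solving the 2×2 system gives (x, y) = (-66, 57).
Substitute into ℓ₃: (-4)(-66) + (11)(57) = 891.
This equals 891, so (-66, 57) lies on all three lines and they are concurrent.

Yes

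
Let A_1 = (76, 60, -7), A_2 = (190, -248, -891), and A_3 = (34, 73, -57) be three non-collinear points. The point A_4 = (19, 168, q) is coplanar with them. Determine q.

263

The plane through A_1, A_2, A_3 has equation 26892x + 42828y − 11454z = 4693650.
Substituting A_4: (-11454)q + (7706052) = 4693650, so q = 263.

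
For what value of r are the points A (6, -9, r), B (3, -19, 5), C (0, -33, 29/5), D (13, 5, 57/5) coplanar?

29/5

Coplanarity ⇔ det[AB; AC; AD] = 0.
Expanding, this is linear in r: (-68)r + (1972/5) = 0.
So r = 29/5.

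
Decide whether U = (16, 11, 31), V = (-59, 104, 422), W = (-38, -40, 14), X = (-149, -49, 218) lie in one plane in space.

No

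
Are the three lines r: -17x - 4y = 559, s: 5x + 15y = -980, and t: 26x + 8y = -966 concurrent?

Yes

Intersecting r and s: solving the 2×2 system gives (x, y) = (-19, -59).
Substitute into t: (26)(-19) + (8)(-59) = -966.
This equals -966, so (-19, -59) lies on all three lines and they are concurrent.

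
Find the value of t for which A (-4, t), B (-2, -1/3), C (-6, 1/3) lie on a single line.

0

The three points are collinear iff det[AB; AC] = 0.
This determinant is linear in t: (-4)t + (0) = 0, so t = 0.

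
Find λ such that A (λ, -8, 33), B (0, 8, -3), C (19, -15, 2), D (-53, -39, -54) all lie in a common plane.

Coplanarity ⇔ det[AB; AC; AD] = 0.
Expanding, this is linear in λ: (-1408)λ + (87296) = 0.
So λ = 62.

62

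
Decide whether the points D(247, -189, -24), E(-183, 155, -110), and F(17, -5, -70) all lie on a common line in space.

DE = (-430, 344, -86), DF = (-230, 184, -46).
Each component of DF is 23/43 times the corresponding component of DE, so DF = 23/43·DE and the points are collinear.

Yes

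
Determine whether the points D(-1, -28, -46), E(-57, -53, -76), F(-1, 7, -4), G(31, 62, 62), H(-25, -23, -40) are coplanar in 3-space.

The plane through D, E, F has normal n = DE × DF = (0, 2352, -1960) and equation n·P = 24304.
Checking the remaining points: n·G = 24304, n·H = 24304.
All equal 24304, so all 5 points lie in one plane.

Yes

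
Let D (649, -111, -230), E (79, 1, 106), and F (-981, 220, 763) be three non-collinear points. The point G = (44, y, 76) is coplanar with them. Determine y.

-9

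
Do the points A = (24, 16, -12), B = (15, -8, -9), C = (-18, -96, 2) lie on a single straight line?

AB = (-9, -24, 3), AC = (-42, -112, 14).
AB × AC = (0, 0, 0).
The cross product vanishes, so the three points are collinear.

Yes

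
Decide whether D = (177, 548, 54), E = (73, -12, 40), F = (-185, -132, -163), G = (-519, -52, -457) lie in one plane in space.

With D as base: DE = (-104, -560, -14), DF = (-362, -680, -217), DG = (-696, -600, -511).
DF × DG = (217280, -33950, -256080).
DE · (DF × DG) = 0.
The scalar triple product vanishes, so the four points are coplanar.

Yes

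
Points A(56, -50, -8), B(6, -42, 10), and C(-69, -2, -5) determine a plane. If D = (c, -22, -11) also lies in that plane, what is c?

-9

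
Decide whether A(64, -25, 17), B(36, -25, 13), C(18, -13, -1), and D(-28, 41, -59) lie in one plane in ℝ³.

Yes

The four points are coplanar iff the 3×3 determinant with rows AB, AC, AD is zero.
Rows: (-28, 0, -4), (-46, 12, -18), (-92, 66, -76).
Expanding along the first row: (-28)(276) − (0)(1840) + (-4)(-1932) = 0.
Zero determinant ⇒ coplanar.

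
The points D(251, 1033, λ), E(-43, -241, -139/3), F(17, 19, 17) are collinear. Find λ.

264

Collinearity requires DE × DF = 0; each component is linear in λ.
The x-component gives (260)λ + (-68640) = 0, so λ = 264.
The remaining components then also vanish.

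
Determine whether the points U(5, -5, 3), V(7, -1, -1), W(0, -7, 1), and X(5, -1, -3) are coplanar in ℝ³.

With U as base: UV = (2, 4, -4), UW = (-5, -2, -2), UX = (0, 4, -6).
UW × UX = (20, -30, -20).
UV · (UW × UX) = 0.
The scalar triple product vanishes, so the four points are coplanar.

Yes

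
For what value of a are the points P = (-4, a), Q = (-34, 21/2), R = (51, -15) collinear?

3/2

Collinearity: (P − Q) must be parallel to (R − Q) = (85, -51/2).
Cross-multiplying the components: (a − 21/2)·(85) = (30)·(-51/2).
Solving gives a = 3/2.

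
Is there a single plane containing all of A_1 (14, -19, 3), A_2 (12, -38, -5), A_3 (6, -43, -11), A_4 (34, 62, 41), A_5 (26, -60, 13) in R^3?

No

The plane through A_1, A_2, A_3 has normal n = A_1A_2 × A_1A_3 = (74, 36, -104) and equation n·P = 40.
Checking the remaining points: n·A_4 = 484, n·A_5 = -1588.
Since n·A_4 = 484 ≠ 40, A_4 is off the plane and the points are not all coplanar.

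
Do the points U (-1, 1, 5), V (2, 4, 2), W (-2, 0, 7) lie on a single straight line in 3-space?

UV = (3, 3, -3), UW = (-1, -1, 2).
UV × UW = (3, -3, 0).
The cross product is nonzero, so the points do not lie on one line.

No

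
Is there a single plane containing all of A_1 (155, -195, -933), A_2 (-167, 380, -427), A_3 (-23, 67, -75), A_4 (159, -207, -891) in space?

With A_1 as base: A_1A_2 = (-322, 575, 506), A_1A_3 = (-178, 262, 858), A_1A_4 = (4, -12, 42).
A_1A_3 × A_1A_4 = (21300, 10908, 1088).
A_1A_2 · (A_1A_3 × A_1A_4) = -35972.
Since -35972 ≠ 0, the four points are not coplanar.

No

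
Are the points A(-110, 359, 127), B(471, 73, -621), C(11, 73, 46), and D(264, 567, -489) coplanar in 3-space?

No

With A as base: AB = (581, -286, -748), AC = (121, -286, -81), AD = (374, 208, -616).
AC × AD = (193024, 44242, 132132).
AB · (AC × AD) = 658996.
Since 658996 ≠ 0, the four points are not coplanar.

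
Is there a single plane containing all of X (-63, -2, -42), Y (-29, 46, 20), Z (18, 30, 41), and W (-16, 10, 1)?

With X as base: XY = (34, 48, 62), XZ = (81, 32, 83), XW = (47, 12, 43).
XZ × XW = (380, 418, -532).
XY · (XZ × XW) = 0.
The scalar triple product vanishes, so the four points are coplanar.

Yes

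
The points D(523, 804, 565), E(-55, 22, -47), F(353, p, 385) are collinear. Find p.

574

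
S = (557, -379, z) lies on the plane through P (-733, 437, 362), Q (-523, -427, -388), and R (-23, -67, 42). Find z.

A normal to the plane is n = PQ × PR = (-101520, -465300, 507600).
S lies in the plane iff n · PS = 0.
This gives (507600)z + (64972800) = 0, so z = -128.

-128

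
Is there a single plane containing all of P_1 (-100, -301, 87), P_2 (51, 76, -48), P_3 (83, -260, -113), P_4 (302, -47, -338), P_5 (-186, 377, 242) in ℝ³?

The plane through P_1, P_2, P_3 has normal n = P_1P_2 × P_1P_3 = (-69865, 5495, -62800) and equation n·P = -131095.
Checking the remaining points: n·P_4 = -131095, n·P_5 = -131095.
All equal -131095, so all 5 points lie in one plane.

Yes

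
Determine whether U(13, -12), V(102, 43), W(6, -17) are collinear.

No

UV = (89, 55), UW = (-7, -5).
det[UV; UW] = (89)(-5) − (55)(-7) = -60.
The determinant is nonzero, so they are not collinear.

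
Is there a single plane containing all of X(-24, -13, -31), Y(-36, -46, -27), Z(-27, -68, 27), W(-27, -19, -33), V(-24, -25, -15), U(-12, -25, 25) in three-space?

No

The plane through X, Y, Z has normal n = XY × XZ = (-1694, 684, 561) and equation n·P = 14373.
Checking the remaining points: n·W = 14229, n·V = 15141, n·U = 17253.
Since n·W = 14229 ≠ 14373, W is off the plane and the points are not all coplanar.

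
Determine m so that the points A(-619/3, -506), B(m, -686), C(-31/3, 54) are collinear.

-808/3

The three points are collinear iff det[AB; AC] = 0.
This determinant is linear in m: (560)m + (452480/3) = 0, so m = -808/3.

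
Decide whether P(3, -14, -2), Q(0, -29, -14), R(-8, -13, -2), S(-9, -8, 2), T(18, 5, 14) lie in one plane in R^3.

No

The plane through P, Q, R has normal n = PQ × PR = (12, 132, -168) and equation n·X = -1476.
Checking the remaining points: n·S = -1500, n·T = -1476.
Since n·S = -1500 ≠ -1476, S is off the plane and the points are not all coplanar.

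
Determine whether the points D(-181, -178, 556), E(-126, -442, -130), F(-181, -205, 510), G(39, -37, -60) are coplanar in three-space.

No

With D as base: DE = (55, -264, -686), DF = (0, -27, -46), DG = (220, 141, -616).
DF × DG = (23118, -10120, 5940).
DE · (DF × DG) = -131670.
Since -131670 ≠ 0, the four points are not coplanar.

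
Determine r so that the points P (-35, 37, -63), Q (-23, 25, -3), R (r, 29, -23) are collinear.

Direction PQ = (12, -12, 60). From the y-coordinate of R, the parameter along the line is τ = (29 − 37)/(-12) = 2/3.
Then r = (-35) + 2/3·(12) = -27.

-27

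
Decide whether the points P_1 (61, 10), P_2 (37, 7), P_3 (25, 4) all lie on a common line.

No

P_1P_2 = (-24, -3), P_1P_3 = (-36, -6).
If collinear, P_1P_3 would be a scalar multiple of P_1P_2. But (-24)·(-6) ≠ (-3)·(-36) (difference 36), so they are not parallel; the points are not collinear.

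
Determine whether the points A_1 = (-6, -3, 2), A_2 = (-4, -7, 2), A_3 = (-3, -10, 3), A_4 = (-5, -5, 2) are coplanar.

With A_1 as base: A_1A_2 = (2, -4, 0), A_1A_3 = (3, -7, 1), A_1A_4 = (1, -2, 0).
A_1A_3 × A_1A_4 = (2, 1, 1).
A_1A_2 · (A_1A_3 × A_1A_4) = 0.
The scalar triple product vanishes, so the four points are coplanar.

Yes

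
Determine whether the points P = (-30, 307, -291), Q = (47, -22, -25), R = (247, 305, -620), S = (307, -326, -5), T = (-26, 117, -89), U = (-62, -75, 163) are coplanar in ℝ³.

Yes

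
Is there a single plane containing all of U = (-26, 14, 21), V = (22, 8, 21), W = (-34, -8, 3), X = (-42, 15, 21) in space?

No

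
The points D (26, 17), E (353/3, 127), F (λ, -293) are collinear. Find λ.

-697/3

Collinearity: (F − D) must be parallel to (E − D) = (275/3, 110).
Cross-multiplying the components: (λ − 26)·(110) = (-310)·(275/3).
Solving gives λ = -697/3.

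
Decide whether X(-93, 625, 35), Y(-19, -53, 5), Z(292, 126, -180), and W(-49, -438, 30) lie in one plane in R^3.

Yes

With X as base: XY = (74, -678, -30), XZ = (385, -499, -215), XW = (44, -1063, -5).
XZ × XW = (-226050, -7535, -387299).
XY · (XZ × XW) = 0.
The scalar triple product vanishes, so the four points are coplanar.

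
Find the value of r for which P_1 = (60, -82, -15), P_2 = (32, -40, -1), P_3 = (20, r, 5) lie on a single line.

-22

Direction P_1P_2 = (-28, 42, 14). From the x-coordinate of P_3, the parameter along the line is τ = (20 − 60)/(-28) = 10/7.
Then r = (-82) + 10/7·(42) = -22.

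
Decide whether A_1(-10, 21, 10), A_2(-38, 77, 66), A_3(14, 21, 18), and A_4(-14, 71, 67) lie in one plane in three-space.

Yes

With A_1 as base: A_1A_2 = (-28, 56, 56), A_1A_3 = (24, 0, 8), A_1A_4 = (-4, 50, 57).
A_1A_3 × A_1A_4 = (-400, -1400, 1200).
A_1A_2 · (A_1A_3 × A_1A_4) = 0.
The scalar triple product vanishes, so the four points are coplanar.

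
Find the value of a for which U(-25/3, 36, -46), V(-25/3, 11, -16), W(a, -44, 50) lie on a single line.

-25/3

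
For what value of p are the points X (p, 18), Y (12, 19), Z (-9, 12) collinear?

9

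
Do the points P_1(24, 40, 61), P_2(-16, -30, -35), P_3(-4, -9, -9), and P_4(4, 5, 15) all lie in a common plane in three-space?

The four points are coplanar iff the 3×3 determinant with rows P_1P_2, P_1P_3, P_1P_4 is zero.
Rows: (-40, -70, -96), (-28, -49, -70), (-20, -35, -46).
Expanding along the first row: (-40)(-196) − (-70)(-112) + (-96)(0) = 0.
Zero determinant ⇒ coplanar.

Yes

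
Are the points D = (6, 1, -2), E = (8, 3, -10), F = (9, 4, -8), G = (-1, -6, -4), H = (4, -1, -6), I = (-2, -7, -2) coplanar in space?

The plane through D, E, F has normal n = DE × DF = (12, -12, 0) and equation n·P = 60.
Checking the remaining points: n·G = 60, n·H = 60, n·I = 60.
All equal 60, so all 6 points lie in one plane.

Yes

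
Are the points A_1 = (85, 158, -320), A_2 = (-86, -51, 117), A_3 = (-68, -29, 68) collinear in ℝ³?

A_1A_2 = (-171, -209, 437), A_1A_3 = (-153, -187, 388).
A_1A_2 × A_1A_3 = (627, -513, 0).
The cross product is nonzero, so the points do not lie on one line.

No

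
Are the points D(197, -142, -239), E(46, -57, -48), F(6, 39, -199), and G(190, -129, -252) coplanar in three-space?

A normal to the plane through D, E, F is n = DE × DF = (-31171, -30441, -11096).
The plane has equation n·P = 833879. For G: n·G = 800591.
800591 ≠ 833879, so G is off the plane.

No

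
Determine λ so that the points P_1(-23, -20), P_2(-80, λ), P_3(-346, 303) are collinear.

37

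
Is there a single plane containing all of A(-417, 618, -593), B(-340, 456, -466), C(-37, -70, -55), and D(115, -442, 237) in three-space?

No

With A as base: AB = (77, -162, 127), AC = (380, -688, 538), AD = (532, -1060, 830).
AC × AD = (-760, -29184, -36784).
AB · (AC × AD) = -2280.
Since -2280 ≠ 0, the four points are not coplanar.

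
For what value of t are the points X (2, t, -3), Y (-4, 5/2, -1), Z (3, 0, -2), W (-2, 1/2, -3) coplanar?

-1/2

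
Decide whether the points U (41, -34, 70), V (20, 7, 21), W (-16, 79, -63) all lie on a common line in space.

UV = (-21, 41, -49), UW = (-57, 113, -133).
Comparing components 2 and 3: (41)(-133) − (-49)(113) = 84 ≠ 0, so UV and UW are not parallel and the points are not collinear.

No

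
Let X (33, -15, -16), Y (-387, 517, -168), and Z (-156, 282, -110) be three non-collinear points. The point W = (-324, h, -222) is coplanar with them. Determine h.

Coplanarity requires XY · (XZ × XW) = 0.
XY = (-420, 532, -152), XZ = (-189, 297, -94); the triple product is linear in h with coefficient -10752 and constant term 6558720.
Setting it to zero: h = 610.

610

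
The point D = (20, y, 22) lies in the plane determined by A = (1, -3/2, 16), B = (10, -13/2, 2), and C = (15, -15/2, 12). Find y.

Coplanarity requires AB · (AC × AD) = 0.
AB = (9, -5, -14), AC = (14, -6, -4); the triple product is linear in y with coefficient -160 and constant term -1360.
Setting it to zero: y = -17/2.

-17/2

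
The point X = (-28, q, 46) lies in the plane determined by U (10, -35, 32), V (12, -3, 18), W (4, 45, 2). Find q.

Coplanarity requires UV · (UW × UX) = 0.
UV = (2, 32, -14), UW = (-6, 80, -30); the triple product is linear in q with coefficient 144 and constant term 3888.
Setting it to zero: q = -27.

-27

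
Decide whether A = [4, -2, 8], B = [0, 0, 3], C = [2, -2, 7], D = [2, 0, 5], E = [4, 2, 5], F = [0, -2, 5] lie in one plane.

The plane through A, B, C has normal n = AB × AC = (-2, 6, 4) and equation n·P = 12.
Checking the remaining points: n·D = 16, n·E = 24, n·F = 8.
Since n·D = 16 ≠ 12, D is off the plane and the points are not all coplanar.

No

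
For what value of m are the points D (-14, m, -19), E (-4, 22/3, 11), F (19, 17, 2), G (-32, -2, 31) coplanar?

-6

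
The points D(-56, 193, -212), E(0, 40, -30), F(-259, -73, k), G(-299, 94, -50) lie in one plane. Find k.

Normal to plane DEG: n = (-6768, -53298, -42723); plane equation n·P = -850230.
Requiring n·F = -850230: (-42723)k + (5643666) = -850230.
So k = 152.

152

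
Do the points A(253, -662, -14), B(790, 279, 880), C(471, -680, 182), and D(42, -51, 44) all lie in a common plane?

A normal to the plane through A, B, C is n = AB × AC = (200528, 89640, -214804).
The plane has equation n·P = -5600840. For D: n·D = -5600840.
Equal, so D lies in the plane and all four are coplanar.

Yes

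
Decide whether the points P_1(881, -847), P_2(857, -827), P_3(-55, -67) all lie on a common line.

P_1P_2 = (-24, 20), P_1P_3 = (-936, 780).
det[P_1P_2; P_1P_3] = (-24)(780) − (20)(-936) = 0.
The determinant is zero, so the points are collinear.

Yes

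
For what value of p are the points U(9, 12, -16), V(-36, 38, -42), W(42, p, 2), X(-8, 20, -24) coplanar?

Coplanarity ⇔ det[UV; UW; UX] = 0.
Expanding, this is linear in p: (-82)p + (-492) = 0.
So p = -6.

-6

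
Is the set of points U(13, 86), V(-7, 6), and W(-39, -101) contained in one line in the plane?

No

UV = (-20, -80), UW = (-52, -187).
If collinear, UW would be a scalar multiple of UV. But (-20)·(-187) ≠ (-80)·(-52) (difference -420), so they are not parallel; the points are not collinear.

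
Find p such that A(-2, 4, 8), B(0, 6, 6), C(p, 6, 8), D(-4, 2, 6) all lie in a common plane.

0

Normal to plane ABD: n = (-8, 8, 0); plane equation n·P = 48.
Requiring n·C = 48: (-8)p + (48) = 48.
So p = 0.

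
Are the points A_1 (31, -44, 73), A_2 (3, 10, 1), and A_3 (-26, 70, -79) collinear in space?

A_1A_2 = (-28, 54, -72), A_1A_3 = (-57, 114, -152).
Comparing components 3 and 1: (-72)(-57) − (-28)(-152) = -152 ≠ 0, so A_1A_2 and A_1A_3 are not parallel and the points are not collinear.

No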